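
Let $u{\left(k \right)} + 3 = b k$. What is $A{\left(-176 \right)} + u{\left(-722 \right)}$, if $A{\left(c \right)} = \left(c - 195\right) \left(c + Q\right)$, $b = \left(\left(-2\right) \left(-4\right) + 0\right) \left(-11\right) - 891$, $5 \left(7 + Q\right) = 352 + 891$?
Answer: $\frac{3412487}{5} \approx 6.825 \cdot 10^{5}$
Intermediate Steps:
$Q = \frac{1208}{5}$ ($Q = -7 + \frac{352 + 891}{5} = -7 + \frac{1}{5} \cdot 1243 = -7 + \frac{1243}{5} = \frac{1208}{5} \approx 241.6$)
$b = -979$ ($b = \left(8 + 0\right) \left(-11\right) - 891 = 8 \left(-11\right) - 891 = -88 - 891 = -979$)
$u{\left(k \right)} = -3 - 979 k$
$A{\left(c \right)} = \left(-195 + c\right) \left(\frac{1208}{5} + c\right)$ ($A{\left(c \right)} = \left(c - 195\right) \left(c + \frac{1208}{5}\right) = \left(-195 + c\right) \left(\frac{1208}{5} + c\right)$)
$A{\left(-176 \right)} + u{\left(-722 \right)} = \left(-47112 + \left(-176\right)^{2} + \frac{233}{5} \left(-176\right)\right) - -706835 = \left(-47112 + 30976 - \frac{41008}{5}\right) + \left(-3 + 706838\right) = - \frac{121688}{5} + 706835 = \frac{3412487}{5}$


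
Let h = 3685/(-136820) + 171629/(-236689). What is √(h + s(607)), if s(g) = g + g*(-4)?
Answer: I*√19104892155252255261985/3238378898 ≈ 42.682*I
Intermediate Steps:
s(g) = -3*g (s(g) = g - 4*g = -3*g)
h = -4870895749/6476757796 (h = 3685*(-1/136820) + 171629*(-1/236689) = -737/27364 - 171629/236689 = -4870895749/6476757796 ≈ -0.75206)
√(h + s(607)) = √(-4870895749/6476757796 - 3*607) = √(-4870895749/6476757796 - 1821) = √(-11799046842265/6476757796) = I*√19104892155252255261985/3238378898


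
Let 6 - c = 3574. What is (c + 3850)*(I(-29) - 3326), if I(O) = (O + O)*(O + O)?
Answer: 10716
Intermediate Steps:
c = -3568 (c = 6 - 1*3574 = 6 - 3574 = -3568)
I(O) = 4*O² (I(O) = (2*O)*(2*O) = 4*O²)
(c + 3850)*(I(-29) - 3326) = (-3568 + 3850)*(4*(-29)² - 3326) = 282*(4*841 - 3326) = 282*(3364 - 3326) = 282*38 = 10716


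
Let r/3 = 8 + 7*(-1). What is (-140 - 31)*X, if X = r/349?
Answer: -513/349 ≈ -1.4699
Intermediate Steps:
r = 3 (r = 3*(8 + 7*(-1)) = 3*(8 - 7) = 3*1 = 3)
X = 3/349 ≈ 0.0085960
(-140 - 31)*X = (-140 - 31)*(3/349) = -171*3/349 = -513/349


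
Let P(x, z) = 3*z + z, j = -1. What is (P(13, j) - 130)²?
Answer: 17956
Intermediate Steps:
P(x, z) = 4*z
(P(13, j) - 130)² = (4*(-1) - 130)² = (-4 - 130)² = (-134)² = 17956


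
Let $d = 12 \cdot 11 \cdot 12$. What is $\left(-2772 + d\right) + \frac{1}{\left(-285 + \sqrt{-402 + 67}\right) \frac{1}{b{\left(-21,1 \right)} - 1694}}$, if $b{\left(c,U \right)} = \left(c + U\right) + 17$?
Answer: $- \frac{19281927}{16312} + \frac{1697 i \sqrt{335}}{81560} \approx -1182.1 + 0.38083 i$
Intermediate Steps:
$b{\left(c,U \right)} = 17 + U + c$ ($b{\left(c,U \right)} = \left(U + c\right) + 17 = 17 + U + c$)
$d = 1584$ ($d = 132 \cdot 12 = 1584$)
$\left(-2772 + d\right) + \frac{1}{\left(-285 + \sqrt{-402 + 67}\right) \frac{1}{b{\left(-21,1 \right)} - 1694}} = \left(-2772 + 1584\right) + \frac{1}{\left(-285 + \sqrt{-402 + 67}\right) \frac{1}{\left(17 + 1 - 21\right) - 1694}} = -1188 + \frac{1}{\left(-285 + \sqrt{-335}\right) \frac{1}{-3 - 1694}} = -1188 + \frac{1}{\left(-285 + i \sqrt{335}\right) \frac{1}{-1697}} = -1188 + \frac{1}{\left(-285 + i \sqrt{335}\right) \left(- \frac{1}{1697}\right)} = -1188 + \frac{1}{\frac{285}{1697} - \frac{i \sqrt{335}}{1697}}$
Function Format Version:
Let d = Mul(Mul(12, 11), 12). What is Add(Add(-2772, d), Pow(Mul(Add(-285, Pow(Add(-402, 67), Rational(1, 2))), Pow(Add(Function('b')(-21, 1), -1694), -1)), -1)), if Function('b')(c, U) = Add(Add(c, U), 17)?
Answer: Add(Rational(-19281927, 16312), Mul(Rational(1697, 81560), I, Pow(335, Rational(1, 2)))) ≈ Add(-1182.1, Mul(0.38083, I))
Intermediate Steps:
Function('b')(c, U) = Add(17, U, c) (Function('b')(c, U) = Add(Add(U, c), 17) = Add(17, U, c))
d = 1584 (d = Mul(132, 12) = 1584)
Add(Add(-2772, d), Pow(Mul(Add(-285, Pow(Add(-402, 67), Rational(1, 2))), Pow(Add(Function('b')(-21, 1), -1694), -1)), -1)) = Add(Add(-2772, 1584), Pow(Mul(Add(-285, Pow(Add(-402, 67), Rational(1, 2))), Pow(Add(Add(17, 1, -21), -1694), -1)), -1)) = Add(-1188, Pow(Mul(Add(-285, Pow(-335, Rational(1, 2))), Pow(Add(-3, -1694), -1)), -1)) = Add(-1188, Pow(Mul(Add(-285, Mul(I, Pow(335, Rational(1, 2)))), Pow(-1697, -1)), -1)) = Add(-1188, Pow(Mul(Add(-285, Mul(I, Pow(335, Rational(1, 2)))), Rational(-1, 1697)), -1)) = Add(-1188, Pow(Add(Rational(285, 1697), Mul(Rational(-1, 1697), I, Pow(335, Rational(1, 2)))), -1))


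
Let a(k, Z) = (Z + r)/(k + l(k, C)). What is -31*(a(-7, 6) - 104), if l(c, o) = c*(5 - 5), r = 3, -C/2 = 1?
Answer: 22847/7 ≈ 3263.9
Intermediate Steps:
C = -2 (C = -2*1 = -2)
l(c, o) = 0 (l(c, o) = c*0 = 0)
a(k, Z) = (3 + Z)/k (a(k, Z) = (Z + 3)/(k + 0) = (3 + Z)/k)
-31*(a(-7, 6) - 104) = -31*((3 + 6)/(-7) - 104) = -31*(-⅐*9 - 104) = -31*(-9/7 - 104) = -31*(-737/7) = 22847/7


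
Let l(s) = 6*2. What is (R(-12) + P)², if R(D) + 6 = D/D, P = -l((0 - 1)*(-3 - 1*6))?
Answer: 289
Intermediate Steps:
l(s) = 12
P = -12 (P = -1*12 = -12)
R(D) = -5 (R(D) = -6 + D/D = -6 + 1 = -5)
(R(-12) + P)² = (-5 - 12)² = (-17)² = 289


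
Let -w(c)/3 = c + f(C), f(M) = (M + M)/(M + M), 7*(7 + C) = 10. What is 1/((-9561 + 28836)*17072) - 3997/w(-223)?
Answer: -219210668489/36525970800 ≈ -6.0015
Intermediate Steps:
C = -39/7 (C = -7 + (⅐)*10 = -7 + 10/7 = -39/7 ≈ -5.5714)
f(M) = 1 (f(M) = (2*M)/((2*M)) = (2*M)*(1/(2*M)) = 1)
w(c) = -3 - 3*c (w(c) = -3*(c + 1) = -3*(1 + c) = -3 - 3*c)
1/((-9561 + 28836)*17072) - 3997/w(-223) = 1/((-9561 + 28836)*17072) - 3997/(-3 - 3*(-223)) = (1/17072)/19275 - 3997/(-3 + 669) = (1/19275)*(1/17072) - 3997/666 = 1/329062800 - 3997*1/666 = 1/329062800 - 3997/666 = -219210668489/36525970800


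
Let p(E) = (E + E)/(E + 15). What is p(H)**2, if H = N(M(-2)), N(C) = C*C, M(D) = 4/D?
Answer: 64/361 ≈ 0.17729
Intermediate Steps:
N(C) = C**2
H = 4 (H = (4/(-2))**2 = (4*(-1/2))**2 = (-2)**2 = 4)
p(E) = 2*E/(15 + E) (p(E) = (2*E)/(15 + E) = 2*E/(15 + E))
p(H)**2 = (2*4/(15 + 4))**2 = (2*4/19)**2 = (2*4*(1/19))**2 = (8/19)**2 = 64/361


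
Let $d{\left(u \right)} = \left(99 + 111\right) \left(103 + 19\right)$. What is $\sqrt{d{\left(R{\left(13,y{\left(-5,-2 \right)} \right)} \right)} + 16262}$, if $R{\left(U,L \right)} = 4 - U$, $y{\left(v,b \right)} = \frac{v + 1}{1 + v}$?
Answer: $\sqrt{41882} \approx 204.65$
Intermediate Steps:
$y{\left(v,b \right)} = 1$ ($y{\left(v,b \right)} = \frac{1 + v}{1 + v} = 1$)
$d{\left(u \right)} = 25620$ ($d{\left(u \right)} = 210 \cdot 122 = 25620$)
$\sqrt{d{\left(R{\left(13,y{\left(-5,-2 \right)} \right)} \right)} + 16262} = \sqrt{25620 + 16262} = \sqrt{41882}$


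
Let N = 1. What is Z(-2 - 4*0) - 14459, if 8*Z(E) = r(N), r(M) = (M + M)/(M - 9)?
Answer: -462689/32 ≈ -14459.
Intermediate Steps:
r(M) = 2*M/(-9 + M) (r(M) = (2*M)/(-9 + M) = 2*M/(-9 + M))
Z(E) = -1/32 (Z(E) = (2*1/(-9 + 1))/8 = (2*1/(-8))/8 = (2*1*(-1/8))/8 = (1/8)*(-1/4) = -1/32)
Z(-2 - 4*0) - 14459 = -1/32 - 14459 = -462689/32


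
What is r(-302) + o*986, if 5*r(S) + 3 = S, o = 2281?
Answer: 2249005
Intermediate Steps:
r(S) = -3/5 + S/5
r(-302) + o*986 = (-3/5 + (1/5)*(-302)) + 2281*986 = (-3/5 - 302/5) + 2249066 = -61 + 2249066 = 2249005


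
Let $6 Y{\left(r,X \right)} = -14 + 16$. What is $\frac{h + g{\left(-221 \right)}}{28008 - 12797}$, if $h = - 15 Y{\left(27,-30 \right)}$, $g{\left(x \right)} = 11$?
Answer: $\frac{6}{15211} \approx 0.00039445$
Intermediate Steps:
$Y{\left(r,X \right)} = \frac{1}{3}$ ($Y{\left(r,X \right)} = \frac{-14 + 16}{6} = \frac{1}{6} \cdot 2 = \frac{1}{3}$)
$h = -5$ ($h = \left(-15\right) \frac{1}{3} = -5$)
$\frac{h + g{\left(-221 \right)}}{28008 - 12797} = \frac{-5 + 11}{28008 - 12797} = \frac{6}{15211}$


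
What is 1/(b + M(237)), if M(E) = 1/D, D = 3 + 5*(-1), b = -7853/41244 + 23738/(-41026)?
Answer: -846038172/1073632711 ≈ -0.78801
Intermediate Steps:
b = -650613625/846038172 (b = -7853*1/41244 + 23738*(-1/41026) = -7853/41244 - 11869/20513 = -650613625/846038172 ≈ -0.76901)
D = -2 (D = 3 - 5 = -2)
M(E) = -½ (M(E) = 1/(-2) = -½)
1/(b + M(237)) = 1/(-650613625/846038172 - ½) = 1/(-1073632711/846038172) = -846038172/1073632711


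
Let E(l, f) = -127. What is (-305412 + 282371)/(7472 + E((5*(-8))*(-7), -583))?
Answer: -23041/7345 ≈ -3.1370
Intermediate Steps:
(-305412 + 282371)/(7472 + E((5*(-8))*(-7), -583)) = (-305412 + 282371)/(7472 - 127) = -23041/7345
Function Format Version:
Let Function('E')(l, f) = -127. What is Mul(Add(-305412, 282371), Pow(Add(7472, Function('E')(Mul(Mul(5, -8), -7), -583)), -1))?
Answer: Rational(-23041, 7345) ≈ -3.1370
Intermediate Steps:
Mul(Add(-305412, 282371), Pow(Add(7472, Function('E')(Mul(Mul(5, -8), -7), -583)), -1)) = Mul(Add(-305412, 282371), Pow(Add(7472, -127), -1)) = Mul(-23041, Pow(7345, -1)) = Mul(-23041, Rational(1, 7345)) = Rational(-23041, 7345)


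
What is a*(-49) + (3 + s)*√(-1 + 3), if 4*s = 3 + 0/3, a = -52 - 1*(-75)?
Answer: -1127 + 15*√2/4 ≈ -1121.7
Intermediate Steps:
a = 23 (a = -52 + 75 = 23)
s = ¾ (s = (3 + 0/3)/4 = (3 + 0*(⅓))/4 = (3 + 0)/4 = (¼)*3 = ¾ ≈ 0.75000)
a*(-49) + (3 + s)*√(-1 + 3) = 23*(-49) + (3 + ¾)*√(-1 + 3) = -1127 + 15*√2/4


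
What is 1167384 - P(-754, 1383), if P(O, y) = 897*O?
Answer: 1843722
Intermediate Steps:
1167384 - P(-754, 1383) = 1167384 - 897*(-754) = 1167384 - 1*(-676338) = 1167384 + 676338 = 1843722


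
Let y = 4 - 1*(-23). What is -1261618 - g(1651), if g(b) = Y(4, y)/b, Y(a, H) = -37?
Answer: -2082931281/1651 ≈ -1.2616e+6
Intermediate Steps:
y = 27 (y = 4 + 23 = 27)
g(b) = -37/b
-1261618 - g(1651) = -1261618 - (-37)/1651 = -1261618 - 1*(-37/1651) = -1261618 + 37/1651 = -2082931281/1651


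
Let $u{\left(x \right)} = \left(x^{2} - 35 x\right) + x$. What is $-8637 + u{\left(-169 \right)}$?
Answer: $25670$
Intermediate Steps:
$u{\left(x \right)} = x^{2} - 34 x$
$-8637 + u{\left(-169 \right)} = -8637 - 169 \left(-34 - 169\right) = -8637 - -34307 = -8637 + 34307 = 25670$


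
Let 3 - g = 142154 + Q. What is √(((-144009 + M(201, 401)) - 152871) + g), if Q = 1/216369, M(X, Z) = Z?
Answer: I*√2281633570617311/72123 ≈ 662.29*I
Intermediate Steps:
Q = 1/216369 ≈ 4.6217e-6
g = -30757069720/216369 (g = 3 - (142154 + 1/216369) = 3 - 1*30757718827/216369 = 3 - 30757718827/216369 = -30757069720/216369 ≈ -1.4215e+5)
√(((-144009 + M(201, 401)) - 152871) + g) = √(((-144009 + 401) - 152871) - 30757069720/216369) = √((-143608 - 152871) - 30757069720/216369) = √(-296479 - 30757069720/216369) = √(-94905934471/216369) = I*√2281633570617311/72123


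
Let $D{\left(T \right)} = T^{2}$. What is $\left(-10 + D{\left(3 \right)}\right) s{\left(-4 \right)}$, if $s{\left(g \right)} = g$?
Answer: $4$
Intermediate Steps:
$\left(-10 + D{\left(3 \right)}\right) s{\left(-4 \right)} = \left(-10 + 3^{2}\right) \left(-4\right) = \left(-10 + 9\right) \left(-4\right) = \left(-1\right) \left(-4\right) = 4$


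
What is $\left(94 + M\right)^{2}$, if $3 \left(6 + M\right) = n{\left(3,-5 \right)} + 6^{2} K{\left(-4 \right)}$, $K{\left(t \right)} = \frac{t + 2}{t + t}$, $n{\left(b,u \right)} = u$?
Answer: $\frac{71824}{9} \approx 7980.4$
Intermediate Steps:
$K{\left(t \right)} = \frac{2 + t}{2 t}$
$M = - \frac{14}{3}$ ($M = -6 + \frac{-5 + 6^{2} \frac{2 - 4}{2 \left(-4\right)}}{3} = -6 + \frac{-5 + 36 \cdot \frac{1}{2} \left(- \frac{1}{4}\right) \left(-2\right)}{3} = -6 + \frac{-5 + 36 \cdot \frac{1}{4}}{3} = -6 + \frac{-5 + 9}{3} = -6 + \frac{1}{3} \cdot 4 = -6 + \frac{4}{3} = - \frac{14}{3} \approx -4.6667$)
$\left(94 + M\right)^{2} = \left(94 - \frac{14}{3}\right)^{2} = \left(\frac{268}{3}\right)^{2} = \frac{71824}{9}$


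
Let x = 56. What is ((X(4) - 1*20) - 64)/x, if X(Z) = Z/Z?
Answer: -83/56 ≈ -1.4821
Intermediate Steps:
X(Z) = 1
((X(4) - 1*20) - 64)/x = ((1 - 1*20) - 64)/56 = ((1 - 20) - 64)/56 = (-19 - 64)/56 = (1/56)*(-83) = -83/56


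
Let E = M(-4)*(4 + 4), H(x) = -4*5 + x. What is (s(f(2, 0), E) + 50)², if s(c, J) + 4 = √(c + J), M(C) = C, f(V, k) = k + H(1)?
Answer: (46 + I*√51)² ≈ 2065.0 + 657.01*I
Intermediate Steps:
H(x) = -20 + x
f(V, k) = -19 + k (f(V, k) = k + (-20 + 1) = k - 19 = -19 + k)
E = -32 (E = -4*(4 + 4) = -4*8 = -32)
s(c, J) = -4 + √(J + c) (s(c, J) = -4 + √(c + J) = -4 + √(J + c))
(s(f(2, 0), E) + 50)² = ((-4 + √(-32 + (-19 + 0))) + 50)² = ((-4 + √(-32 - 19)) + 50)² = ((-4 + √(-51)) + 50)² = ((-4 + I*√51) + 50)² = (46 + I*√51)²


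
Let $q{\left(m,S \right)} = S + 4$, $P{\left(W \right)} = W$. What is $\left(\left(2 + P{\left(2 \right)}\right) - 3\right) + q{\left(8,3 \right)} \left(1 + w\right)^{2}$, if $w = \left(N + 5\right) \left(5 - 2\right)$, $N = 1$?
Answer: $2528$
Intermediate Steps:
$w = 18$ ($w = \left(1 + 5\right) \left(5 - 2\right) = 6 \cdot 3 = 18$)
$q{\left(m,S \right)} = 4 + S$
$\left(\left(2 + P{\left(2 \right)}\right) - 3\right) + q{\left(8,3 \right)} \left(1 + w\right)^{2} = \left(\left(2 + 2\right) - 3\right) + \left(4 + 3\right) \left(1 + 18\right)^{2} = \left(4 - 3\right) + 7 \cdot 19^{2} = 1 + 7 \cdot 361 = 1 + 2527 = 2528$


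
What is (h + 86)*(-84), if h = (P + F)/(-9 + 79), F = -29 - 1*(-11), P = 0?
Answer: -36012/5 ≈ -7202.4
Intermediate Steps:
F = -18 (F = -29 + 11 = -18)
h = -9/35 (h = (0 - 18)/(-9 + 79) = -18/70 = -18*1/70 = -9/35 ≈ -0.25714)
(h + 86)*(-84) = (-9/35 + 86)*(-84) = (3001/35)*(-84) = -36012/5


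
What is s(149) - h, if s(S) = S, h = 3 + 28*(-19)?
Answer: 678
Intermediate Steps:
h = -529 (h = 3 - 532 = -529)
s(149) - h = 149 - 1*(-529) = 149 + 529 = 678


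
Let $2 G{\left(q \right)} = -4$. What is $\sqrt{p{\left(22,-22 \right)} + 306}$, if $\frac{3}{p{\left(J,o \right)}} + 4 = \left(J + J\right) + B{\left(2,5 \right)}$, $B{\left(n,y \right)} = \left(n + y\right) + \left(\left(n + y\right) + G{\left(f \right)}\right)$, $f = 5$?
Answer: $\frac{\sqrt{206895}}{26} \approx 17.495$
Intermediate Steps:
$G{\left(q \right)} = -2$ ($G{\left(q \right)} = \frac{1}{2} \left(-4\right) = -2$)
$B{\left(n,y \right)} = -2 + 2 n + 2 y$ ($B{\left(n,y \right)} = \left(n + y\right) - \left(2 - n - y\right) = \left(n + y\right) + \left(-2 + n + y\right) = -2 + 2 n + 2 y$)
$p{\left(J,o \right)} = \frac{3}{8 + 2 J}$ ($p{\left(J,o \right)} = \frac{3}{-4 + \left(\left(J + J\right) + \left(-2 + 2 \cdot 2 + 2 \cdot 5\right)\right)} = \frac{3}{-4 + \left(2 J + \left(-2 + 4 + 10\right)\right)} = \frac{3}{-4 + \left(2 J + 12\right)} = \frac{3}{-4 + \left(12 + 2 J\right)} = \frac{3}{8 + 2 J}$)
$\sqrt{p{\left(22,-22 \right)} + 306} = \sqrt{\frac{3}{2 \left(4 + 22\right)} + 306} = \sqrt{\frac{3}{2 \cdot 26} + 306} = \sqrt{\frac{3}{2} \cdot \frac{1}{26} + 306} = \sqrt{\frac{3}{52} + 306} = \sqrt{\frac{15915}{52}} = \frac{\sqrt{206895}}{26}$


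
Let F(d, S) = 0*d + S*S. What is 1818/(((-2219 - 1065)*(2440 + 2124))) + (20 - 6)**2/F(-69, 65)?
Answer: 1465000723/31662521800 ≈ 0.046269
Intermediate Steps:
F(d, S) = S**2 (F(d, S) = 0 + S**2 = S**2)
1818/(((-2219 - 1065)*(2440 + 2124))) + (20 - 6)**2/F(-69, 65) = 1818/(((-2219 - 1065)*(2440 + 2124))) + (20 - 6)**2/(65**2) = 1818/((-3284*4564)) + 14**2/4225 = 1818/(-14988176) + 196*(1/4225) = 1818*(-1/14988176) + 196/4225 = -909/7494088 + 196/4225 = 1465000723/31662521800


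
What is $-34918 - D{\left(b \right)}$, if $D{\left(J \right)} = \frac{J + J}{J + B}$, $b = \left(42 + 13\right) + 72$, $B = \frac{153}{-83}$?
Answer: $- \frac{181374633}{5194} \approx -34920.0$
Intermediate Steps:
$B = - \frac{153}{83}$ ($B = 153 \left(- \frac{1}{83}\right) = - \frac{153}{83} \approx -1.8434$)
$b = 127$ ($b = 55 + 72 = 127$)
$D{\left(J \right)} = \frac{2 J}{- \frac{153}{83} + J}$ ($D{\left(J \right)} = \frac{J + J}{J - \frac{153}{83}} = \frac{2 J}{- \frac{153}{83} + J}$)
$-34918 - D{\left(b \right)} = -34918 - 166 \cdot 127 \frac{1}{-153 + 83 \cdot 127} = -34918 - 166 \cdot 127 \frac{1}{-153 + 10541} = -34918 - 166 \cdot 127 \cdot \frac{1}{10388} = -34918 - \frac{10541}{5194} = - \frac{181374633}{5194}$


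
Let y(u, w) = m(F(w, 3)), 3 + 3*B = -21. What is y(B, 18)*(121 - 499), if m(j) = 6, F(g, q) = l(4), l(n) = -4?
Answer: -2268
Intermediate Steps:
B = -8 (B = -1 + (⅓)*(-21) = -1 - 7 = -8)
F(g, q) = -4
y(u, w) = 6
y(B, 18)*(121 - 499) = 6*(121 - 499) = 6*(-378) = -2268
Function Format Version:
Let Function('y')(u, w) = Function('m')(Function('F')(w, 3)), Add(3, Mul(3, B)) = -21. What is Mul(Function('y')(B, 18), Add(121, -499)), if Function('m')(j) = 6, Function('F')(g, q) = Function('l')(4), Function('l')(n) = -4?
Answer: -2268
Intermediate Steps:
B = -8 (B = Add(-1, Mul(Rational(1, 3), -21)) = Add(-1, -7) = -8)
Function('F')(g, q) = -4
Function('y')(u, w) = 6
Mul(Function('y')(B, 18), Add(121, -499)) = Mul(6, Add(121, -499)) = Mul(6, -378) = -2268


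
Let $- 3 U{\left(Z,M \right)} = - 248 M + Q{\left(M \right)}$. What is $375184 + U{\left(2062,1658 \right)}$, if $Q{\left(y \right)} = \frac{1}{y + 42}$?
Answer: $\frac{2612451199}{5100} \approx 5.1225 \cdot 10^{5}$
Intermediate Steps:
$Q{\left(y \right)} = \frac{1}{42 + y}$
$U{\left(Z,M \right)} = - \frac{1}{3 \left(42 + M\right)} + \frac{248 M}{3}$ ($U{\left(Z,M \right)} = - \frac{- 248 M + \frac{1}{42 + M}}{3} = - \frac{\frac{1}{42 + M} - 248 M}{3} = - \frac{1}{3 \left(42 + M\right)} + \frac{248 M}{3}$)
$375184 + U{\left(2062,1658 \right)} = 375184 + \frac{-1 + 248 \cdot 1658 \left(42 + 1658\right)}{3 \left(42 + 1658\right)} = 375184 + \frac{-1 + 248 \cdot 1658 \cdot 1700}{3 \cdot 1700} = 375184 + \frac{1}{3} \cdot \frac{1}{1700} \left(-1 + 699012800\right) = 375184 + \frac{1}{3} \cdot \frac{1}{1700} \cdot 699012799 = 375184 + \frac{699012799}{5100} = \frac{2612451199}{5100}$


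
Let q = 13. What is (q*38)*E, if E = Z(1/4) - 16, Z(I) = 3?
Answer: -6422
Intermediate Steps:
E = -13 (E = 3 - 16 = -13)
(q*38)*E = (13*38)*(-13) = 494*(-13) = -6422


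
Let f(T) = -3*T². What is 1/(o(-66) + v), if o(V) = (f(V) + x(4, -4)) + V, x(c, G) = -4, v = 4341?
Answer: -1/8797 ≈ -0.00011368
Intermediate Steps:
o(V) = -4 + V - 3*V² (o(V) = (-3*V² - 4) + V = (-4 - 3*V²) + V = -4 + V - 3*V²)
1/(o(-66) + v) = 1/((-4 - 66 - 3*(-66)²) + 4341) = 1/((-4 - 66 - 3*4356) + 4341) = 1/((-4 - 66 - 13068) + 4341) = 1/(-13138 + 4341) = 1/(-8797) = -1/8797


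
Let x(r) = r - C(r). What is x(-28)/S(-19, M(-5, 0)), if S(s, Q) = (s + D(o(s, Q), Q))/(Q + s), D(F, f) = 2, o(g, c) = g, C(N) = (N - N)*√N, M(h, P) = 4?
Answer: -420/17 ≈ -24.706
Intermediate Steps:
C(N) = 0 (C(N) = 0*√N = 0)
S(s, Q) = (2 + s)/(Q + s) (S(s, Q) = (s + 2)/(Q + s) = (2 + s)/(Q + s))
x(r) = r (x(r) = r - 1*0 = r + 0 = r)
x(-28)/S(-19, M(-5, 0)) = -28*(4 - 19)/(2 - 19) = -28/(-17/(-15)) = -28/((-1/15*(-17))) = -28/17/15 = -28*15/17 = -420/17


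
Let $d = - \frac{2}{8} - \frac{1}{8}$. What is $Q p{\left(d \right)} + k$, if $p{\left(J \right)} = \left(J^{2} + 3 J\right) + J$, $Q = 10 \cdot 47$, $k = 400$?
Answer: $- \frac{7645}{32} \approx -238.91$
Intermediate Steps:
$d = - \frac{3}{8}$ ($d = \left(-2\right) \frac{1}{8} - \frac{1}{8} = - \frac{1}{4} - \frac{1}{8} = - \frac{3}{8} \approx -0.375$)
$Q = 470$
$p{\left(J \right)} = J^{2} + 4 J$
$Q p{\left(d \right)} + k = 470 \left(- \frac{3 \left(4 - \frac{3}{8}\right)}{8}\right) + 400 = 470 \left(\left(- \frac{3}{8}\right) \frac{29}{8}\right) + 400 = 470 \left(- \frac{87}{64}\right) + 400 = - \frac{20445}{32} + 400 = - \frac{7645}{32}$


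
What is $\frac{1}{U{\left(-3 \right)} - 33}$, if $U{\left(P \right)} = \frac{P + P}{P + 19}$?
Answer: $- \frac{8}{267} \approx -0.029963$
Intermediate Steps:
$U{\left(P \right)} = \frac{2 P}{19 + P}$
$\frac{1}{U{\left(-3 \right)} - 33} = \frac{1}{2 \left(-3\right) \frac{1}{19 - 3} - 33} = \frac{1}{2 \left(-3\right) \frac{1}{16} - 33} = \frac{1}{- \frac{3}{8} - 33} = \frac{1}{- \frac{267}{8}} = - \frac{8}{267}$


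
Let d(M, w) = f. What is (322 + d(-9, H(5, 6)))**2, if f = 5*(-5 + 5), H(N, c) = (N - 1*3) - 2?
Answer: 103684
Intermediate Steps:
H(N, c) = -5 + N (H(N, c) = (N - 3) - 2 = (-3 + N) - 2 = -5 + N)
f = 0 (f = 5*0 = 0)
d(M, w) = 0
(322 + d(-9, H(5, 6)))**2 = (322 + 0)**2 = 322**2 = 103684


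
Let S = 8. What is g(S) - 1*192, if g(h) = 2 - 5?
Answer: -195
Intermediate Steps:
g(h) = -3
g(S) - 1*192 = -3 - 1*192 = -3 - 192 = -195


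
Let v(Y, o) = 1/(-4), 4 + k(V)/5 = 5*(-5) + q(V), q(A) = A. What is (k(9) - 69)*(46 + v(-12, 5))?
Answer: -30927/4 ≈ -7731.8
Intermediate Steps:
k(V) = -145 + 5*V (k(V) = -20 + 5*(5*(-5) + V) = -20 + 5*(-25 + V) = -20 + (-125 + 5*V) = -145 + 5*V)
v(Y, o) = -1/4
(k(9) - 69)*(46 + v(-12, 5)) = ((-145 + 5*9) - 69)*(46 - 1/4) = ((-145 + 45) - 69)*(183/4) = (-100 - 69)*(183/4) = -169*183/4 = -30927/4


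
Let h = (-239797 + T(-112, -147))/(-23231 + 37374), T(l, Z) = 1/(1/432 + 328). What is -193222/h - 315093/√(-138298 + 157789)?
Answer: 22777698946586/1998736181 - 105031*√19491/6497 ≈ 9139.1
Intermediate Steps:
T(l, Z) = 432/141697 (T(l, Z) = 1/(1/432 + 328) = 1/(141697/432) = 432/141697)
h = -33978515077/2004020671 (h = (-239797 + 432/141697)/(-23231 + 37374) = -33978515077/141697/14143 = -33978515077/141697*1/14143 = -33978515077/2004020671 ≈ -16.955)
-193222/h - 315093/√(-138298 + 157789) = -193222/(-33978515077/2004020671) - 315093/√(-138298 + 157789) = -193222*(-2004020671/33978515077) - 315093*√19491/19491 = 22777698946586/1998736181 - 105031*√19491/6497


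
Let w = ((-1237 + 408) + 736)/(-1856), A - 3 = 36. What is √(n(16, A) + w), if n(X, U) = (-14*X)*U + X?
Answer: I*√469342583/232 ≈ 93.381*I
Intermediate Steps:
A = 39 (A = 3 + 36 = 39)
n(X, U) = X - 14*U*X (n(X, U) = -14*U*X + X = X - 14*U*X)
w = 93/1856 (w = (-829 + 736)*(-1/1856) = -93*(-1/1856) = 93/1856 ≈ 0.050108)
√(n(16, A) + w) = √(16*(1 - 14*39) + 93/1856) = √(16*(1 - 546) + 93/1856) = √(16*(-545) + 93/1856) = √(-8720 + 93/1856) = √(-16184227/1856) = I*√469342583/232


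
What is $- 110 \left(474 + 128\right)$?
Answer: $-66220$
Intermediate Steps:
$- 110 \left(474 + 128\right) = \left(-110\right) 602 = -66220$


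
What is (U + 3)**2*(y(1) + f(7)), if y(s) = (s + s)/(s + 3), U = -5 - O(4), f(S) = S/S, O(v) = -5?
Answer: 27/2 ≈ 13.500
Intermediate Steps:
f(S) = 1
U = 0 (U = -5 - 1*(-5) = -5 + 5 = 0)
y(s) = 2*s/(3 + s) (y(s) = (2*s)/(3 + s) = 2*s/(3 + s))
(U + 3)**2*(y(1) + f(7)) = (0 + 3)**2*(2*1/(3 + 1) + 1) = 3**2*(2*1/4 + 1) = 9*(2*1*(1/4) + 1) = 9*(1/2 + 1) = 9*(3/2) = 27/2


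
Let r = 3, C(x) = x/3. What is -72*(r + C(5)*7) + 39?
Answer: -1017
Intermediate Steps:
C(x) = x/3 (C(x) = x*(⅓) = x/3)
-72*(r + C(5)*7) + 39 = -72*(3 + ((⅓)*5)*7) + 39 = -72*(3 + (5/3)*7) + 39 = -72*(3 + 35/3) + 39 = -72*44/3 + 39 = -1056 + 39 = -1017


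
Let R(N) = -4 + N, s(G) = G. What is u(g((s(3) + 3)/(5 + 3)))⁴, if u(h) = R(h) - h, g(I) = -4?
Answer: 256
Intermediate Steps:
u(h) = -4 (u(h) = (-4 + h) - h = -4)
u(g((s(3) + 3)/(5 + 3)))⁴ = (-4)⁴ = 256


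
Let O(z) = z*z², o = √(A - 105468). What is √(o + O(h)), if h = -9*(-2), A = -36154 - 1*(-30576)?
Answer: √(5832 + I*√111046) ≈ 76.399 + 2.1809*I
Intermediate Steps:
A = -5578 (A = -36154 + 30576 = -5578)
o = I*√111046 (o = √(-5578 - 105468) = √(-111046) = I*√111046 ≈ 333.24*I)
h = 18
O(z) = z³
√(o + O(h)) = √(I*√111046 + 18³) = √(I*√111046 + 5832) = √(5832 + I*√111046)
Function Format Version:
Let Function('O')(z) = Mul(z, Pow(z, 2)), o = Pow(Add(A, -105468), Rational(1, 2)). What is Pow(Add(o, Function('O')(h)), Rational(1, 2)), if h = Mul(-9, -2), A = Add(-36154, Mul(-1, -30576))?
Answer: Pow(Add(5832, Mul(I, Pow(111046, Rational(1, 2)))), Rational(1, 2)) ≈ Add(76.399, Mul(2.1809, I))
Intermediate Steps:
A = -5578 (A = Add(-36154, 30576) = -5578)
o = Mul(I, Pow(111046, Rational(1, 2))) (o = Pow(Add(-5578, -105468), Rational(1, 2)) = Pow(-111046, Rational(1, 2)) = Mul(I, Pow(111046, Rational(1, 2))) ≈ Mul(333.24, I))
h = 18
Function('O')(z) = Pow(z, 3)
Pow(Add(o, Function('O')(h)), Rational(1, 2)) = Pow(Add(Mul(I, Pow(111046, Rational(1, 2))), Pow(18, 3)), Rational(1, 2)) = Pow(Add(Mul(I, Pow(111046, Rational(1, 2))), 5832), Rational(1, 2)) = Pow(Add(5832, Mul(I, Pow(111046, Rational(1, 2)))), Rational(1, 2))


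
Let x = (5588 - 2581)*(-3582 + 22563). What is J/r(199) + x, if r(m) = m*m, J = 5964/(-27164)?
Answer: 15349435228972506/268930391 ≈ 5.7076e+7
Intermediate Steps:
J = -1491/6791 (J = 5964*(-1/27164) = -1491/6791 ≈ -0.21956)
r(m) = m**2
x = 57075867 (x = 3007*18981 = 57075867)
J/r(199) + x = -1491/(6791*(199**2)) + 57075867 = -1491/6791/39601 + 57075867 = -1491/6791*1/39601 + 57075867 = -1491/268930391 + 57075867 = 15349435228972506/268930391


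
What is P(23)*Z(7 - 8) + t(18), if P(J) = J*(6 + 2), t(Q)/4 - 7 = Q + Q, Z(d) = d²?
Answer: 356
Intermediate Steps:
t(Q) = 28 + 8*Q (t(Q) = 28 + 4*(Q + Q) = 28 + 4*(2*Q) = 28 + 8*Q)
P(J) = 8*J (P(J) = J*8 = 8*J)
P(23)*Z(7 - 8) + t(18) = (8*23)*(7 - 8)² + (28 + 8*18) = 184*(-1)² + (28 + 144) = 184*1 + 172 = 184 + 172 = 356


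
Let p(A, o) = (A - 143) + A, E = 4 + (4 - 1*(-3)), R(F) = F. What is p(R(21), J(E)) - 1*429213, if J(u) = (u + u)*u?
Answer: -429314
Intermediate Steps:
E = 11 (E = 4 + (4 + 3) = 4 + 7 = 11)
J(u) = 2*u² (J(u) = (2*u)*u = 2*u²)
p(A, o) = -143 + 2*A (p(A, o) = (-143 + A) + A = -143 + 2*A)
p(R(21), J(E)) - 1*429213 = (-143 + 2*21) - 1*429213 = (-143 + 42) - 429213 = -101 - 429213 = -429314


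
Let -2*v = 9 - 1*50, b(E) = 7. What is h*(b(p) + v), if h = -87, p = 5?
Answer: -4785/2 ≈ -2392.5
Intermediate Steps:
v = 41/2 (v = -(9 - 1*50)/2 = -(9 - 50)/2 = -½*(-41) = 41/2 ≈ 20.500)
h*(b(p) + v) = -87*(7 + 41/2) = -87*55/2 = -4785/2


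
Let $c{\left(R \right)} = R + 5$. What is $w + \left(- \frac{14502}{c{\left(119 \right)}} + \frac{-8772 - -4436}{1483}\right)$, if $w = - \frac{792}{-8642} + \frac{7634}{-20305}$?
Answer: $- \frac{31269243623619}{260230626230} \approx -120.16$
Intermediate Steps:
$c{\left(R \right)} = 5 + R$
$w = - \frac{24945734}{87737905}$ ($w = \left(-792\right) \left(- \frac{1}{8642}\right) + 7634 \left(- \frac{1}{20305}\right) = \frac{396}{4321} - \frac{7634}{20305} = - \frac{24945734}{87737905} \approx -0.28432$)
$w + \left(- \frac{14502}{c{\left(119 \right)}} + \frac{-8772 - -4436}{1483}\right) = - \frac{24945734}{87737905} + \left(- \frac{14502}{5 + 119} + \frac{-8772 - -4436}{1483}\right) = - \frac{24945734}{87737905} - \left(\frac{7251}{62} - \left(-8772 + 4436\right) \frac{1}{1483}\right) = - \frac{24945734}{87737905} - \frac{11022065}{91946} = - \frac{31269243623619}{260230626230}$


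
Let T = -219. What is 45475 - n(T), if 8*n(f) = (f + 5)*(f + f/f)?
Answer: 79287/2 ≈ 39644.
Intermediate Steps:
n(f) = (1 + f)*(5 + f)/8 (n(f) = ((f + 5)*(f + f/f))/8 = ((5 + f)*(f + 1))/8 = ((5 + f)*(1 + f))/8 = ((1 + f)*(5 + f))/8 = (1 + f)*(5 + f)/8)
45475 - n(T) = 45475 - (5/8 + (⅛)*(-219)² + (¾)*(-219)) = 45475 - (5/8 + (⅛)*47961 - 657/4) = 45475 - (5/8 + 47961/8 - 657/4) = 45475 - 1*11663/2 = 45475 - 11663/2 = 79287/2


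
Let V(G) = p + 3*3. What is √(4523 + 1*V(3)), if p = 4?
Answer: 18*√14 ≈ 67.350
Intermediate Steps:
V(G) = 13 (V(G) = 4 + 3*3 = 4 + 9 = 13)
√(4523 + 1*V(3)) = √(4523 + 1*13) = √(4523 + 13) = √4536 = 18*√14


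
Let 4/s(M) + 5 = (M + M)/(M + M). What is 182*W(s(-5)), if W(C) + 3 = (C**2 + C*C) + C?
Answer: -364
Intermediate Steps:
s(M) = -1 (s(M) = 4/(-5 + (M + M)/(M + M)) = 4/(-5 + (2*M)/((2*M))) = 4/(-5 + (2*M)*(1/(2*M))) = 4/(-5 + 1) = 4/(-4) = 4*(-1/4) = -1)
W(C) = -3 + C + 2*C**2 (W(C) = -3 + ((C**2 + C*C) + C) = -3 + ((C**2 + C**2) + C) = -3 + (2*C**2 + C) = -3 + (C + 2*C**2) = -3 + C + 2*C**2)
182*W(s(-5)) = 182*(-3 - 1 + 2*(-1)**2) = 182*(-3 - 1 + 2*1) = 182*(-3 - 1 + 2) = 182*(-2) = -364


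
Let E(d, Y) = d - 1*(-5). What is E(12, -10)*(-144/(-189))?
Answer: 272/21 ≈ 12.952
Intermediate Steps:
E(d, Y) = 5 + d (E(d, Y) = d + 5 = 5 + d)
E(12, -10)*(-144/(-189)) = (5 + 12)*(-144/(-189)) = 17*(-144*(-1/189)) = 17*(16/21) = 272/21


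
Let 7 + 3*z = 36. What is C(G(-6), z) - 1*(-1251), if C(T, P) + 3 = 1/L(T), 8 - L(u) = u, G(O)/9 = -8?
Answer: 99841/80 ≈ 1248.0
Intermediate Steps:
z = 29/3 (z = -7/3 + (⅓)*36 = -7/3 + 12 = 29/3 ≈ 9.6667)
G(O) = -72 (G(O) = 9*(-8) = -72)
L(u) = 8 - u
C(T, P) = -3 + 1/(8 - T)
C(G(-6), z) - 1*(-1251) = (23 - 3*(-72))/(-8 - 72) - 1*(-1251) = (23 + 216)/(-80) + 1251 = -1/80*239 + 1251 = -239/80 + 1251 = 99841/80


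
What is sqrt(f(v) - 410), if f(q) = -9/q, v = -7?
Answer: I*sqrt(20027)/7 ≈ 20.217*I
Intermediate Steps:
sqrt(f(v) - 410) = sqrt(-9/(-7) - 410) = sqrt(-9*(-1/7) - 410) = sqrt(9/7 - 410) = sqrt(-2861/7) = I*sqrt(20027)/7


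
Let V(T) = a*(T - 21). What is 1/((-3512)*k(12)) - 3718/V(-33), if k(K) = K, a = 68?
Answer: 6528655/6448032 ≈ 1.0125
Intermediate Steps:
V(T) = -1428 + 68*T (V(T) = 68*(T - 21) = 68*(-21 + T) = -1428 + 68*T)
1/((-3512)*k(12)) - 3718/V(-33) = 1/(-3512*12) - 3718/(-1428 + 68*(-33)) = -1/3512*1/12 - 3718/(-1428 - 2244) = -1/42144 - 3718/(-3672) = -1/42144 - 3718*(-1/3672) = -1/42144 + 1859/1836 = 6528655/6448032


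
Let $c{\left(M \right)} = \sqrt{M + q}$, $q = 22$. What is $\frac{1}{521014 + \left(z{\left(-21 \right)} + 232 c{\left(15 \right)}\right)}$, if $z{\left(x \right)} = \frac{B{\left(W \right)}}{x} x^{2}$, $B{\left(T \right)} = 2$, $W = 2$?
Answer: $\frac{130243}{67852458324} - \frac{29 \sqrt{37}}{33926229162} \approx 1.9143 \cdot 10^{-6}$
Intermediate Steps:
$c{\left(M \right)} = \sqrt{22 + M}$ ($c{\left(M \right)} = \sqrt{M + 22} = \sqrt{22 + M}$)
$z{\left(x \right)} = 2 x$ ($z{\left(x \right)} = \frac{2}{x} x^{2} = 2 x$)
$\frac{1}{521014 + \left(z{\left(-21 \right)} + 232 c{\left(15 \right)}\right)} = \frac{1}{521014 + \left(2 \left(-21\right) + 232 \sqrt{22 + 15}\right)} = \frac{1}{521014 - \left(42 - 232 \sqrt{37}\right)} = \frac{1}{520972 + 232 \sqrt{37}}$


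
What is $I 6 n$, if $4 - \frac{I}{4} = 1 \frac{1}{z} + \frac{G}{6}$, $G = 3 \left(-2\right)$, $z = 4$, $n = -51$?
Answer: $-5814$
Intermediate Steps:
$G = -6$
$I = 19$ ($I = 16 - 4 \left(1 \cdot \frac{1}{4} - \frac{6}{6}\right) = 16 - 4 \left(1 \cdot \frac{1}{4} - 1\right) = 16 - 4 \left(\frac{1}{4} - 1\right) = 16 - -3 = 16 + 3 = 19$)
$I 6 n = 19 \cdot 6 \left(-51\right) = 19 \left(-306\right) = -5814$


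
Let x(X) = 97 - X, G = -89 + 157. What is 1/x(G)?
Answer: 1/29 ≈ 0.034483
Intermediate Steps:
G = 68
1/x(G) = 1/(97 - 1*68) = 1/(97 - 68) = 1/29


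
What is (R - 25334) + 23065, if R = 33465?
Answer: 31196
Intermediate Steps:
(R - 25334) + 23065 = (33465 - 25334) + 23065 = 8131 + 23065 = 31196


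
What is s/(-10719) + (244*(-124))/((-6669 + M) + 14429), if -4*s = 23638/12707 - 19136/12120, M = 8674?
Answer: -693709093961611/376799837547870 ≈ -1.8411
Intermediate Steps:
s = -2708213/38502210 (s = -(23638/12707 - 19136/12120)/4 = -(23638*(1/12707) - 19136*1/12120)/4 = -(23638/12707 - 2392/1515)/4 = -¼*5416426/19251105 = -2708213/38502210 ≈ -0.070339)
s/(-10719) + (244*(-124))/((-6669 + M) + 14429) = -2708213/38502210/(-10719) + (244*(-124))/((-6669 + 8674) + 14429) = -2708213/38502210*(-1/10719) - 30256/(2005 + 14429) = 2708213/412705188990 - 30256/16434 = 2708213/412705188990 - 30256*1/16434 = 2708213/412705188990 - 15128/8217 = -693709093961611/376799837547870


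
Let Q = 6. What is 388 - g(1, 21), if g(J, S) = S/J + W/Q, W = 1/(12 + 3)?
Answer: 33029/90 ≈ 366.99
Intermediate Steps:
W = 1/15 ≈ 0.066667
g(J, S) = 1/90 + S/J (g(J, S) = S/J + (1/15)/6 = S/J + (1/15)*(⅙) = S/J + 1/90 = 1/90 + S/J)
388 - g(1, 21) = 388 - (21 + (1/90)*1)/1 = 388 - (21 + 1/90) = 388 - 1891/90 = 33029/90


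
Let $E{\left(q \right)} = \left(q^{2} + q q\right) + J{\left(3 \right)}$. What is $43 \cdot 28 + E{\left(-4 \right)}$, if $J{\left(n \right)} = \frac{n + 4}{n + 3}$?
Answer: $\frac{7423}{6} \approx 1237.2$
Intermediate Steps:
$J{\left(n \right)} = \frac{4 + n}{3 + n}$
$E{\left(q \right)} = \frac{7}{6} + 2 q^{2}$ ($E{\left(q \right)} = \left(q^{2} + q q\right) + \frac{4 + 3}{3 + 3} = \left(q^{2} + q^{2}\right) + \frac{1}{6} \cdot 7 = 2 q^{2} + \frac{1}{6} \cdot 7 = 2 q^{2} + \frac{7}{6} = \frac{7}{6} + 2 q^{2}$)
$43 \cdot 28 + E{\left(-4 \right)} = 43 \cdot 28 + \left(\frac{7}{6} + 2 \left(-4\right)^{2}\right) = 1204 + \left(\frac{7}{6} + 2 \cdot 16\right) = 1204 + \left(\frac{7}{6} + 32\right) = 1204 + \frac{199}{6} = \frac{7423}{6}$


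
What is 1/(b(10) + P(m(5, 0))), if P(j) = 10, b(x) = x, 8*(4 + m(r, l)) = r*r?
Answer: 1/20 ≈ 0.050000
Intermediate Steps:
m(r, l) = -4 + r**2/8 (m(r, l) = -4 + (r*r)/8 = -4 + r**2/8)
1/(b(10) + P(m(5, 0))) = 1/(10 + 10) = 1/20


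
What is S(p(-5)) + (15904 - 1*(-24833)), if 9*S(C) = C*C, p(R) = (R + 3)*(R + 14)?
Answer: 40773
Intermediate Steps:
p(R) = (3 + R)*(14 + R)
S(C) = C**2/9 (S(C) = (C*C)/9 = C**2/9)
S(p(-5)) + (15904 - 1*(-24833)) = (42 + (-5)**2 + 17*(-5))**2/9 + (15904 - 1*(-24833)) = (42 + 25 - 85)**2/9 + (15904 + 24833) = (1/9)*(-18)**2 + 40737 = (1/9)*324 + 40737 = 36 + 40737 = 40773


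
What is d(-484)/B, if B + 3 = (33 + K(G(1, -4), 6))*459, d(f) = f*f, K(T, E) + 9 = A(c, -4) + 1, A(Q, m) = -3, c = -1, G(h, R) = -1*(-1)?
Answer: 234256/10095 ≈ 23.205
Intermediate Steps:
G(h, R) = 1
K(T, E) = -11 (K(T, E) = -9 + (-3 + 1) = -9 - 2 = -11)
d(f) = f²
B = 10095 (B = -3 + (33 - 11)*459 = -3 + 22*459 = -3 + 10098 = 10095)
d(-484)/B = (-484)²/10095 = 234256*(1/10095) = 234256/10095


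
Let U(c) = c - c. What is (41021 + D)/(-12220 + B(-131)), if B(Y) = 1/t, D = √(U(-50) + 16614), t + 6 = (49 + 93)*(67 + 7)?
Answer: -430802542/128334439 - 31506*√1846/128334439 ≈ -3.3674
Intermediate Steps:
U(c) = 0
t = 10502 (t = -6 + (49 + 93)*(67 + 7) = -6 + 142*74 = -6 + 10508 = 10502)
D = 3*√1846 (D = √(0 + 16614) = √16614 = 3*√1846 ≈ 128.90)
B(Y) = 1/10502
(41021 + D)/(-12220 + B(-131)) = (41021 + 3*√1846)/(-12220 + 1/10502) = (41021 + 3*√1846)/(-128334439/10502) = (41021 + 3*√1846)*(-10502/128334439) = -430802542/128334439 - 31506*√1846/128334439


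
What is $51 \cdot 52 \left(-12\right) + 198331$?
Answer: $166507$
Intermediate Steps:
$51 \cdot 52 \left(-12\right) + 198331 = 2652 \left(-12\right) + 198331 = -31824 + 198331 = 166507$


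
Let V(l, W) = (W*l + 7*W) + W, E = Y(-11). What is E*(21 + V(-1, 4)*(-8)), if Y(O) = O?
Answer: 2233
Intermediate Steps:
E = -11
V(l, W) = 8*W + W*l (V(l, W) = (7*W + W*l) + W = 8*W + W*l)
E*(21 + V(-1, 4)*(-8)) = -11*(21 + (4*(8 - 1))*(-8)) = -11*(21 + (4*7)*(-8)) = -11*(21 + 28*(-8)) = -11*(21 - 224) = -11*(-203) = 2233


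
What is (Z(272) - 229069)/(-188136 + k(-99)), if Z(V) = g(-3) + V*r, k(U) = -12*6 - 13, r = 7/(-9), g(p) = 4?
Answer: 2063489/1693989 ≈ 1.2181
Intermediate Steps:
r = -7/9 (r = 7*(-⅑) = -7/9 ≈ -0.77778)
k(U) = -85 (k(U) = -72 - 13 = -85)
Z(V) = 4 - 7*V/9 (Z(V) = 4 + V*(-7/9) = 4 - 7*V/9)
(Z(272) - 229069)/(-188136 + k(-99)) = ((4 - 7/9*272) - 229069)/(-188136 - 85) = ((4 - 1904/9) - 229069)/(-188221) = (-1868/9 - 229069)*(-1/188221) = -2063489/9*(-1/188221) = 2063489/1693989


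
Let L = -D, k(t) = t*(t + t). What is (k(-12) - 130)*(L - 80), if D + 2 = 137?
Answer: -33970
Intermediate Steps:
D = 135 (D = -2 + 137 = 135)
k(t) = 2*t² (k(t) = t*(2*t) = 2*t²)
L = -135 (L = -1*135 = -135)
(k(-12) - 130)*(L - 80) = (2*(-12)² - 130)*(-135 - 80) = (2*144 - 130)*(-215) = (288 - 130)*(-215) = 158*(-215) = -33970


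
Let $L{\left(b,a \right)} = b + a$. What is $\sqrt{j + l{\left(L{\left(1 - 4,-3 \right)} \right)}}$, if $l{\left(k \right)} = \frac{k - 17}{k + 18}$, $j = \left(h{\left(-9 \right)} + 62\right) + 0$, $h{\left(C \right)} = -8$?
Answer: $\frac{25 \sqrt{3}}{6} \approx 7.2169$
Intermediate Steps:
$j = 54$ ($j = \left(-8 + 62\right) + 0 = 54 + 0 = 54$)
$L{\left(b,a \right)} = a + b$
$l{\left(k \right)} = \frac{-17 + k}{18 + k}$
$\sqrt{j + l{\left(L{\left(1 - 4,-3 \right)} \right)}} = \sqrt{54 + \frac{-17 + \left(-3 + \left(1 - 4\right)\right)}{18 + \left(-3 + \left(1 - 4\right)\right)}} = \sqrt{54 + \frac{-17 - 6}{18 - 6}} = \sqrt{54 + \frac{1}{12} \left(-23\right)} = \sqrt{54 - \frac{23}{12}} = \sqrt{\frac{625}{12}} = \frac{25 \sqrt{3}}{6}$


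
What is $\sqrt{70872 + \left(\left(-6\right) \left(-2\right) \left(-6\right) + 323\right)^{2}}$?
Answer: $\sqrt{133873} \approx 365.89$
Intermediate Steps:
$\sqrt{70872 + \left(\left(-6\right) \left(-2\right) \left(-6\right) + 323\right)^{2}} = \sqrt{70872 + \left(12 \left(-6\right) + 323\right)^{2}} = \sqrt{70872 + \left(-72 + 323\right)^{2}} = \sqrt{70872 + 251^{2}} = \sqrt{70872 + 63001} = \sqrt{133873}$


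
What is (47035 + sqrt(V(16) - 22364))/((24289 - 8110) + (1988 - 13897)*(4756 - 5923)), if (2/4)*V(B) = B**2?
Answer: 47035/13913982 + I*sqrt(607)/2318997 ≈ 0.0033804 + 1.0624e-5*I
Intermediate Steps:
V(B) = 2*B**2
(47035 + sqrt(V(16) - 22364))/((24289 - 8110) + (1988 - 13897)*(4756 - 5923)) = (47035 + sqrt(2*16**2 - 22364))/((24289 - 8110) + (1988 - 13897)*(4756 - 5923)) = (47035 + sqrt(2*256 - 22364))/(16179 - 11909*(-1167)) = (47035 + sqrt(512 - 22364))/(16179 + 13897803) = (47035 + sqrt(-21852))/13913982 = (47035 + 6*I*sqrt(607))*(1/13913982) = 47035/13913982 + I*sqrt(607)/2318997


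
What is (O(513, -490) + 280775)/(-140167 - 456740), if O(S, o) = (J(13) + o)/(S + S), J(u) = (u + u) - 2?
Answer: -144037342/306213291 ≈ -0.47038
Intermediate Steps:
J(u) = -2 + 2*u (J(u) = 2*u - 2 = -2 + 2*u)
O(S, o) = (24 + o)/(2*S) (O(S, o) = ((-2 + 2*13) + o)/(S + S) = ((-2 + 26) + o)/((2*S)) = (24 + o)*(1/(2*S)) = (24 + o)/(2*S))
(O(513, -490) + 280775)/(-140167 - 456740) = ((1/2)*(24 - 490)/513 + 280775)/(-140167 - 456740) = ((1/2)*(1/513)*(-466) + 280775)/(-596907) = (-233/513 + 280775)*(-1/596907) = (144037342/513)*(-1/596907) = -144037342/306213291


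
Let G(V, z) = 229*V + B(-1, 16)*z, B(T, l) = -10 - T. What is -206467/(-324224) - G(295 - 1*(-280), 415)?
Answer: -41481012093/324224 ≈ -1.2794e+5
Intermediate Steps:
G(V, z) = -9*z + 229*V (G(V, z) = 229*V + (-10 - 1*(-1))*z = 229*V + (-10 + 1)*z = 229*V - 9*z = -9*z + 229*V)
-206467/(-324224) - G(295 - 1*(-280), 415) = -206467/(-324224) - (-9*415 + 229*(295 - 1*(-280))) = -206467*(-1/324224) - (-3735 + 229*(295 + 280)) = 206467/324224 - (-3735 + 229*575) = 206467/324224 - (-3735 + 131675) = 206467/324224 - 1*127940 = 206467/324224 - 127940 = -41481012093/324224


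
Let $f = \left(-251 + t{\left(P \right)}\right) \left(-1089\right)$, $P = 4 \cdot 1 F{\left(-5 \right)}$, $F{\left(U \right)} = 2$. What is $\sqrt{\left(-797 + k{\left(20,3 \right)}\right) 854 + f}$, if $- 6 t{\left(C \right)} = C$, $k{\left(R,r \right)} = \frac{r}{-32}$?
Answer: $\frac{i \sqrt{6494833}}{4} \approx 637.12 i$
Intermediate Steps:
$k{\left(R,r \right)} = - \frac{r}{32}$ ($k{\left(R,r \right)} = r \left(- \frac{1}{32}\right) = - \frac{r}{32}$)
$P = 8$ ($P = 4 \cdot 1 \cdot 2 = 4 \cdot 2 = 8$)
$t{\left(C \right)} = - \frac{C}{6}$
$f = 274791$ ($f = \left(-251 - \frac{4}{3}\right) \left(-1089\right) = \left(- \frac{757}{3}\right) \left(-1089\right) = 274791$)
$\sqrt{\left(-797 + k{\left(20,3 \right)}\right) 854 + f} = \sqrt{\left(-797 - \frac{3}{32}\right) 854 + 274791} = \sqrt{\left(- \frac{25507}{32}\right) 854 + 274791} = \sqrt{- \frac{10891489}{16} + 274791} = \sqrt{- \frac{6494833}{16}} = \frac{i \sqrt{6494833}}{4}$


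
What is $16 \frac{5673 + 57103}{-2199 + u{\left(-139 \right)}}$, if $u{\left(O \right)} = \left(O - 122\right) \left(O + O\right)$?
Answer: $\frac{1004416}{70359} \approx 14.276$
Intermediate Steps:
$u{\left(O \right)} = 2 O \left(-122 + O\right)$ ($u{\left(O \right)} = \left(-122 + O\right) 2 O = 2 O \left(-122 + O\right)$)
$16 \frac{5673 + 57103}{-2199 + u{\left(-139 \right)}} = 16 \frac{5673 + 57103}{-2199 + 2 \left(-139\right) \left(-122 - 139\right)} = 16 \frac{62776}{-2199 + 2 \left(-139\right) \left(-261\right)} = 16 \frac{62776}{-2199 + 72558} = 16 \cdot \frac{62776}{70359} = \frac{1004416}{70359}$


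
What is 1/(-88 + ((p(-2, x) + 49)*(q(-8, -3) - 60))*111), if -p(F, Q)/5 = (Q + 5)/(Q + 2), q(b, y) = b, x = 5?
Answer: -7/2212180 ≈ -3.1643e-6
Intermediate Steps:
p(F, Q) = -5*(5 + Q)/(2 + Q) (p(F, Q) = -5*(Q + 5)/(Q + 2) = -5*(5 + Q)/(2 + Q))
1/(-88 + ((p(-2, x) + 49)*(q(-8, -3) - 60))*111) = 1/(-88 + ((5*(-5 - 1*5)/(2 + 5) + 49)*(-8 - 60))*111) = 1/(-88 + ((5*(-5 - 5)/7 + 49)*(-68))*111) = 1/(-88 + ((5*(⅐)*(-10) + 49)*(-68))*111) = 1/(-88 + ((-50/7 + 49)*(-68))*111) = 1/(-88 + ((293/7)*(-68))*111) = 1/(-88 - 19924/7*111) = 1/(-88 - 2211564/7) = 1/(-2212180/7) = -7/2212180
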